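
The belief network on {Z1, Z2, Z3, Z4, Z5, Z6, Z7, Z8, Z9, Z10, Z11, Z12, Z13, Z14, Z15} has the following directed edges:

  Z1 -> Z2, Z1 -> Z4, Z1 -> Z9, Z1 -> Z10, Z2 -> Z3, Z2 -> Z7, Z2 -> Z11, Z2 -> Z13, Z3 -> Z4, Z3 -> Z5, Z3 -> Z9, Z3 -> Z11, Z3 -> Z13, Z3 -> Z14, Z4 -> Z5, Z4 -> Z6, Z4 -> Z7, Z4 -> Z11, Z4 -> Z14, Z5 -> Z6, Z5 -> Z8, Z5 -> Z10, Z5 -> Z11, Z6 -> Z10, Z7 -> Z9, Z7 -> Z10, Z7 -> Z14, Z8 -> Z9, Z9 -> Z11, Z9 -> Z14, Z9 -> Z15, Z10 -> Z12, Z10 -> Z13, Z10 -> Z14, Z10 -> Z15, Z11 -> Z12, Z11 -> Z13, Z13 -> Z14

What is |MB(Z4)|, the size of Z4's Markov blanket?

The Markov blanket of a node is its parents, its children, and the other parents of its children.
Z4's parents: Z1, Z3.
Children of Z4: Z5, Z6, Z7, Z11, Z14.
For each child, the remaining parents (spouses of Z4):
  Z5 also has parent Z3.
  Z6's other parent is Z5.
  Z7's other parent is Z2.
  Z11's other parents are Z2, Z3, Z5, Z9.
  Z14 also has parents Z3, Z7, Z9, Z10, Z13.
MB(Z4) = {Z1, Z2, Z3, Z5, Z6, Z7, Z9, Z10, Z11, Z13, Z14}, which has 11 nodes.

11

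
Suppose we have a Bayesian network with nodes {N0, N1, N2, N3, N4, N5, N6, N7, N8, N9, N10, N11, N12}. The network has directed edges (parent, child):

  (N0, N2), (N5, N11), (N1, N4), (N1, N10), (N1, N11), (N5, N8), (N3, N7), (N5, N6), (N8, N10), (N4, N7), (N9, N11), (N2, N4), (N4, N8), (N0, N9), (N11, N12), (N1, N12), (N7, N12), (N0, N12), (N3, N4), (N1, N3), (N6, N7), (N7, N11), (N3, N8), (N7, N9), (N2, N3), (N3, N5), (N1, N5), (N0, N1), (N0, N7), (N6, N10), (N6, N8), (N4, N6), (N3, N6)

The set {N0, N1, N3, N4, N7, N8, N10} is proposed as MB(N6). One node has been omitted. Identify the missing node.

N5

The Markov blanket of a node is its parents, its children, and the other parents of its children.
N6's parents: N3, N4, N5.
N6's children: N7, N8, N10.
Other parents of N6's children:
  N7's other parents are N0, N3, N4.
  parents(N8) \ {N6} = {N3, N4, N5}.
  N10's other parents are N1, N8.
MB(N6) = {N0, N1, N3, N4, N5, N7, N8, N10}.
Comparing with the claimed set, N5 is missing.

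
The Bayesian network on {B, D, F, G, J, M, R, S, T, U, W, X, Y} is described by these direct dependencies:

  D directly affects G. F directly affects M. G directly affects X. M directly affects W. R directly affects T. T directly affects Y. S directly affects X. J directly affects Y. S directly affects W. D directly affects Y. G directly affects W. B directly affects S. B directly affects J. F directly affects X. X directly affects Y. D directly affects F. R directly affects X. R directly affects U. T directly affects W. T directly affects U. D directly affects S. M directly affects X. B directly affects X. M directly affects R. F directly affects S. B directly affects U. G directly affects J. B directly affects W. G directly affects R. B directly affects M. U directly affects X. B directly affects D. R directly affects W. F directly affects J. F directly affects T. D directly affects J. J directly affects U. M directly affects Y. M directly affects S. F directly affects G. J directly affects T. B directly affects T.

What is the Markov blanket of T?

{B, D, F, G, J, M, R, S, U, W, X, Y}

By definition, MB(T) is built from T's parents, T's children, and the co-parents of T.
Ch(T) = {U, W, Y}.
Pa(T) = {B, F, J, R}.
Parents of each child, excluding T:
  U also has parents B, J, R.
  W's other parents are B, G, M, R, S.
  parents(Y) \ {T} = {D, J, M, X}.
So the Markov blanket of T is {B, D, F, G, J, M, R, S, U, W, X, Y}.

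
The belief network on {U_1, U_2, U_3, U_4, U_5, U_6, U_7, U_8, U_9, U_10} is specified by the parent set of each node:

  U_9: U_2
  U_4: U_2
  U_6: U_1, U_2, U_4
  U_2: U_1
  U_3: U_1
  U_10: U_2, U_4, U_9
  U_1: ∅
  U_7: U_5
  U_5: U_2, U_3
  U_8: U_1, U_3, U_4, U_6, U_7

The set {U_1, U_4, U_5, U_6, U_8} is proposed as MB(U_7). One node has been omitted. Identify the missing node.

U_3

By definition, MB(U_7) is built from U_7's parents, U_7's children, and the co-parents of U_7.
U_7's parents: U_5.
Children of U_7: U_8.
Parents of each child, excluding U_7:
  U_8 also has parents U_1, U_3, U_4, U_6.
MB(U_7) = {U_1, U_3, U_4, U_5, U_6, U_8}.
Comparing with the claimed set, U_3 is missing.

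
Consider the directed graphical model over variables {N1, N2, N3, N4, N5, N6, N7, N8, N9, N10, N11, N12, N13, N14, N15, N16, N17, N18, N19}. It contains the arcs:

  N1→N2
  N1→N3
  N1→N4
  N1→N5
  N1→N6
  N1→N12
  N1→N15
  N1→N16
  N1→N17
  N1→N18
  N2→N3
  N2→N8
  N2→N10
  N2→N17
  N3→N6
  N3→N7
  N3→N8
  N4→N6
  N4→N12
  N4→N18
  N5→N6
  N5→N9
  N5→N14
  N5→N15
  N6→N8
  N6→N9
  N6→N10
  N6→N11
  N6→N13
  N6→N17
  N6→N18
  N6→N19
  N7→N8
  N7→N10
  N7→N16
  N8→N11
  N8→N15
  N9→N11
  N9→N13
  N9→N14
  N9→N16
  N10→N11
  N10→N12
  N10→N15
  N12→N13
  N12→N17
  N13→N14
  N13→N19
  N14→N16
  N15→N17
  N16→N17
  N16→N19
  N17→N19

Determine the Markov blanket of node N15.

N15 has parents N1, N5, N8, N10.
N15's children: N17.
Co-parents of N15 (other parents of its children):
  N17 also has parents N1, N2, N6, N12, N16.
So the Markov blanket of N15 is {N1, N2, N5, N6, N8, N10, N12, N16, N17}.

{N1, N2, N5, N6, N8, N10, N12, N16, N17}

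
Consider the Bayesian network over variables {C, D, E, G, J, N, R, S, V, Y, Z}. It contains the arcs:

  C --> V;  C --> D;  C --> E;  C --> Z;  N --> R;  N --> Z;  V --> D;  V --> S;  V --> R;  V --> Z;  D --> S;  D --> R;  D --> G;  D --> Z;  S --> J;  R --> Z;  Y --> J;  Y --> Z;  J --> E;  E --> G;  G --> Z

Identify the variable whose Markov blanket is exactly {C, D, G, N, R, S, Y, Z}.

The target node must have every member of {C, D, G, N, R, S, Y, Z} as a parent, child, or co-parent, and no others.
Parents of V: C; children: D, R, S, Z; co-parents: C, D, G, N, R, Y.
These exactly cover the given set, so the node is V.

V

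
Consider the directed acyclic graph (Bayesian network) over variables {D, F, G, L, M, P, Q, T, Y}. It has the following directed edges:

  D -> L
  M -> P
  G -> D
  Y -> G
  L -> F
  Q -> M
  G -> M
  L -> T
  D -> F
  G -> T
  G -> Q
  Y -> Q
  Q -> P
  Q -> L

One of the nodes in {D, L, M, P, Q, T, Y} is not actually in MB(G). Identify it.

P

G has parent Y.
Children of G: D, M, Q, T.
For each child, the remaining parents (spouses of G):
  parents(Q) \ {G} = {Y}.
  D: no additional parents.
  parents(T) \ {G} = {L}.
  M also has parent Q.
MB(G) = {D, L, M, Q, T, Y}.
P is neither a parent, child, nor co-parent of G, so it does not belong.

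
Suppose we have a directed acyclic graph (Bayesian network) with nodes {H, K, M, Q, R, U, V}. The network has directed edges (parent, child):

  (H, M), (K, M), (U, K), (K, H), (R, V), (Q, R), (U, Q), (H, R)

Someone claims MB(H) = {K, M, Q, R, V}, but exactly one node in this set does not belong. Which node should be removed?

V

By definition, MB(H) is built from H's parents, H's children, and the co-parents of H.
H's parents: K.
H's children: M, R.
Co-parents of H (other parents of its children):
  R's other parent is Q.
  M's other parent is K.
MB(H) = {K, M, Q, R}.
V is neither a parent, child, nor co-parent of H, so it does not belong.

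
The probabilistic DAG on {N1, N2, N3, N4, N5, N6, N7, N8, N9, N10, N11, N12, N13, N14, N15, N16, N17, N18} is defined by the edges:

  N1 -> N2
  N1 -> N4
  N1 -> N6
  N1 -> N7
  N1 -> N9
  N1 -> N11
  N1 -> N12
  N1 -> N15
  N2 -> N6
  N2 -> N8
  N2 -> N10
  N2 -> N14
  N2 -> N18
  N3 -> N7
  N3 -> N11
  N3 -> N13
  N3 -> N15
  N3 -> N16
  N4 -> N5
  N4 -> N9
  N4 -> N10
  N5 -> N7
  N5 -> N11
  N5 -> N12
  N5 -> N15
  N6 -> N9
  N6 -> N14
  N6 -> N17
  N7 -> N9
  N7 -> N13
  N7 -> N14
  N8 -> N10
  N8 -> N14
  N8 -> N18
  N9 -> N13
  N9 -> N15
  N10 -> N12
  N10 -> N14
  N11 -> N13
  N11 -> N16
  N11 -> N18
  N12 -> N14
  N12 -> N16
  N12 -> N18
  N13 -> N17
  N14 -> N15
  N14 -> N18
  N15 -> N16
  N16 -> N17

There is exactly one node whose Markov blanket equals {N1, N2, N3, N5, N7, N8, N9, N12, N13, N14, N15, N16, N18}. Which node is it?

N11

The target node must have every member of {N1, N2, N3, N5, N7, N8, N9, N12, N13, N14, N15, N16, N18} as a parent, child, or co-parent, and no others.
Parents of N11: N1, N3, N5; children: N13, N16, N18; co-parents: N2, N3, N7, N8, N9, N12, N14, N15.
These exactly cover the given set, so the node is N11.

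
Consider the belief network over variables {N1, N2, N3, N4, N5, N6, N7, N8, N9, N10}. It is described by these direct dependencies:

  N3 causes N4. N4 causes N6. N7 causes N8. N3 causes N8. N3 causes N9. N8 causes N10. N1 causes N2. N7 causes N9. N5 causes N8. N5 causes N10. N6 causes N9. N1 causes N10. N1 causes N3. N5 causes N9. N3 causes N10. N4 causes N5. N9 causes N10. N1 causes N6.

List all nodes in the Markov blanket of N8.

Pa(N8) = {N3, N5, N7}.
N8's children: N10.
Parents of each child, excluding N8:
  N10: N1, N3, N5, N9
Union: {N3, N5, N7} ∪ {N10} ∪ {N1, N3, N5, N9} = {N1, N3, N5, N7, N9, N10}.

{N1, N3, N5, N7, N9, N10}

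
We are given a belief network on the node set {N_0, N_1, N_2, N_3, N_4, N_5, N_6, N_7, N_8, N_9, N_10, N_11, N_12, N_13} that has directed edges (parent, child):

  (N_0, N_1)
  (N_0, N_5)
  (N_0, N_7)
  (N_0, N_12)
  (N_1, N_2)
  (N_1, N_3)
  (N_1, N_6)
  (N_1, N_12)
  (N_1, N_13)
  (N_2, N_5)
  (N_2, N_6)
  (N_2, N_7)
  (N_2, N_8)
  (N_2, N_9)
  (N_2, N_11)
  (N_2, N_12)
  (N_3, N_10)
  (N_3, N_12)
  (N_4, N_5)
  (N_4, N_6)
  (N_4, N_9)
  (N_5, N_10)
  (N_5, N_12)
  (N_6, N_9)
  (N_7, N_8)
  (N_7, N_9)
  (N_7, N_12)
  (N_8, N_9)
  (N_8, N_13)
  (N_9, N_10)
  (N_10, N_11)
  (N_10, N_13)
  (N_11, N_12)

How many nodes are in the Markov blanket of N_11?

8

A node's Markov blanket = Pa ∪ Ch ∪ (parents of Ch other than the node itself).
Parents of N_11: N_2, N_10.
N_11's children: N_12.
Co-parents of N_11 (other parents of its children):
  N_12's other parents are N_0, N_1, N_2, N_3, N_5, N_7.
MB(N_11) = {N_0, N_1, N_2, N_3, N_5, N_7, N_10, N_12}, which has 8 nodes.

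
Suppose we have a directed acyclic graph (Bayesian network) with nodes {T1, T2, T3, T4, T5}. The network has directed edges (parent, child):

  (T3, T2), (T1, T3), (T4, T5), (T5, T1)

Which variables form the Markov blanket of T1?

Recall MB(v) = parents ∪ children ∪ spouses, where spouses are the other parents of v's children.
Pa(T1) = {T5}.
Children of T1: T3.
Other parents of T1's children:
  T3: no additional parents.
Taking the union gives {T3, T5}.

{T3, T5}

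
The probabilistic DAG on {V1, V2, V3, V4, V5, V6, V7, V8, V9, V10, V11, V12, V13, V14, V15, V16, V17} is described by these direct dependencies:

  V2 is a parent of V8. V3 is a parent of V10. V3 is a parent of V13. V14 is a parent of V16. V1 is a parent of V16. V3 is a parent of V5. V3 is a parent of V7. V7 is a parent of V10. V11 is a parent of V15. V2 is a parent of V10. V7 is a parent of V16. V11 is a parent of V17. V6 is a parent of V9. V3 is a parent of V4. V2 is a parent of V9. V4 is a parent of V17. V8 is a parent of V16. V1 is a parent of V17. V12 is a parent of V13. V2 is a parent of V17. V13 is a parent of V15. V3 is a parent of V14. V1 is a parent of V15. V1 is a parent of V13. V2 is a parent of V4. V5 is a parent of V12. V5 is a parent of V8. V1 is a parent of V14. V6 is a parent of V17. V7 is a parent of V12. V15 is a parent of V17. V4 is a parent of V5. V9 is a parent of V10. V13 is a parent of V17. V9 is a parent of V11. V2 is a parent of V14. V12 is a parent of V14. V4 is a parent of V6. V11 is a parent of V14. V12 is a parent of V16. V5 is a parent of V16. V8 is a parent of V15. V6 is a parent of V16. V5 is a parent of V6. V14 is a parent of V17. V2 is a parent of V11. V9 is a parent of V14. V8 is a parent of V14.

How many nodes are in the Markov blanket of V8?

Parents of V8: V2, V5.
V8's children: V14, V15, V16.
Parents of each child, excluding V8:
  V14: V1, V2, V3, V9, V11, V12
  V15: V1, V11, V13
  V16: V1, V5, V6, V7, V12, V14
MB(V8) = {V1, V2, V3, V5, V6, V7, V9, V11, V12, V13, V14, V15, V16}, which has 13 nodes.

13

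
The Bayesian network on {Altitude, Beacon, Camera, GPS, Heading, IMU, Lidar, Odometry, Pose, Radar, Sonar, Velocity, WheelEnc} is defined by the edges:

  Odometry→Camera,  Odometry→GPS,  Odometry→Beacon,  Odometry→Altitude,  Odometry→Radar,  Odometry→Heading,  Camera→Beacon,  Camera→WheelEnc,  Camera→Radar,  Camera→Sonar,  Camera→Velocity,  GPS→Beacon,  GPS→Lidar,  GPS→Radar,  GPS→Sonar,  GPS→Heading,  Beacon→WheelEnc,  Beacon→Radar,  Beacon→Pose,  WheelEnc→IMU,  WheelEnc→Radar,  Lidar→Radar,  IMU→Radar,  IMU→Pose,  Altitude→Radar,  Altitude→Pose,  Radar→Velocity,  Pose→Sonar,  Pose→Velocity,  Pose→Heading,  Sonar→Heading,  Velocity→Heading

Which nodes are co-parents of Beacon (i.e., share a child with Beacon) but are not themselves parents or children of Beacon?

{Altitude, IMU, Lidar}

Children of Beacon: Pose, Radar, WheelEnc.
  parents(WheelEnc) \ {Beacon} = {Camera}.
  Radar's other parents are Altitude, Camera, GPS, IMU, Lidar, Odometry, WheelEnc.
  Pose also has parents Altitude, IMU.
Excluding nodes already adjacent to Beacon (Camera, GPS, Odometry, Pose, Radar, WheelEnc), the co-parent-only contribution is {Altitude, IMU, Lidar}.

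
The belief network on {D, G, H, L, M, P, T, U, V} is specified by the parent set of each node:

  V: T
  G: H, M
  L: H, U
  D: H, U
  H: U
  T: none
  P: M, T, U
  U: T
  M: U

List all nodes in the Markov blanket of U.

{D, H, L, M, P, T}

Parents of U: T.
U has children D, H, L, M, P.
Other parents of U's children:
  M: —
  H: —
  P: M, T
  L: H
  D: H
MB(U) = {D, H, L, M, P, T}.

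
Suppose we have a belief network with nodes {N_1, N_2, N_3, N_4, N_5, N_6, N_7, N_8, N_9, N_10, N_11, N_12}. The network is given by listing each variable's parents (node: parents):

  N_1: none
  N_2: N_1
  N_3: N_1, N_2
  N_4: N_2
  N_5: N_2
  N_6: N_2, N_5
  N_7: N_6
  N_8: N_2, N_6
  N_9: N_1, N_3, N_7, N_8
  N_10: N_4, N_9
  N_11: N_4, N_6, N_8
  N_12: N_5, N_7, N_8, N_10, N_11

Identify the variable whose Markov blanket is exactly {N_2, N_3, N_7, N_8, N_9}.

The target node must have every member of {N_2, N_3, N_7, N_8, N_9} as a parent, child, or co-parent, and no others.
Parents of N_1: none; children: N_2, N_3, N_9; co-parents: N_2, N_3, N_7, N_8.
These exactly cover the given set, so the node is N_1.

N_1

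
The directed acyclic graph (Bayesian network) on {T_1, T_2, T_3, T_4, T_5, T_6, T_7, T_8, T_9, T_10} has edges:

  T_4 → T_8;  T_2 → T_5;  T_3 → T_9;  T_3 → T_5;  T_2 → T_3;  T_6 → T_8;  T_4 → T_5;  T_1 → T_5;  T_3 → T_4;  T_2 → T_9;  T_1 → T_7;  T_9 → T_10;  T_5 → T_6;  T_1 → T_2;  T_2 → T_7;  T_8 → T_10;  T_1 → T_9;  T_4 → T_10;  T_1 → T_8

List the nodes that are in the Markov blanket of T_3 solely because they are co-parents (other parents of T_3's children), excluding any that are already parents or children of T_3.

Children of T_3: T_4, T_5, T_9.
  T_4: —
  T_5: T_1, T_2, T_4
  T_9: T_1, T_2
Excluding nodes already adjacent to T_3 (T_2, T_4, T_5, T_9), the co-parent-only contribution is {T_1}.

{T_1}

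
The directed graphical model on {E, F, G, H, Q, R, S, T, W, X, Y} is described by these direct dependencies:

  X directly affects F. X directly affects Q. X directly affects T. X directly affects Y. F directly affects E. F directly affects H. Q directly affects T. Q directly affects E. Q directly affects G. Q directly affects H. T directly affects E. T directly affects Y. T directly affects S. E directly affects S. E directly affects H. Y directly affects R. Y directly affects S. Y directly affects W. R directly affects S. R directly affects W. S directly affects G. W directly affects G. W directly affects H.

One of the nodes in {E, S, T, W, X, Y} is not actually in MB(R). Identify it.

Parents of R: Y.
Ch(R) = {S, W}.
Other parents of R's children:
  S: E, T, Y
  W: Y
MB(R) = {E, S, T, W, Y}.
X is neither a parent, child, nor co-parent of R, so it does not belong.

X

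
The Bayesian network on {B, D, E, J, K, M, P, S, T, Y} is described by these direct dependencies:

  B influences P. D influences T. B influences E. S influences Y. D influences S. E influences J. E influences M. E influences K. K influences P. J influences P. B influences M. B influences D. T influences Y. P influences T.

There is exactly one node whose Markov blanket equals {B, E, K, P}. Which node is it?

The target node must have every member of {B, E, K, P} as a parent, child, or co-parent, and no others.
Parents of J: E; children: P; co-parents: B, K.
These exactly cover the given set, so the node is J.

J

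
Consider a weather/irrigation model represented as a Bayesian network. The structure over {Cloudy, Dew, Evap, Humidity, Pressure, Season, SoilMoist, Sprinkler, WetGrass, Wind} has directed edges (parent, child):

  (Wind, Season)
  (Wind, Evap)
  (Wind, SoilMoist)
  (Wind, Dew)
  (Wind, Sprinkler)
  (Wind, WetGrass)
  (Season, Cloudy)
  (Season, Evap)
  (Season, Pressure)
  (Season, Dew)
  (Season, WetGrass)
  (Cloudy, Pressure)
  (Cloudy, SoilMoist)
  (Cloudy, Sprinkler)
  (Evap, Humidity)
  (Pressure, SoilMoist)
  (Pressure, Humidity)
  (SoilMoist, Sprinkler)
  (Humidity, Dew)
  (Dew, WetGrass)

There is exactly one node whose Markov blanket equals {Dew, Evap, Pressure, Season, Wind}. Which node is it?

Humidity

The target node must have every member of {Dew, Evap, Pressure, Season, Wind} as a parent, child, or co-parent, and no others.
Parents of Humidity: Evap, Pressure; children: Dew; co-parents: Season, Wind.
These exactly cover the given set, so the node is Humidity.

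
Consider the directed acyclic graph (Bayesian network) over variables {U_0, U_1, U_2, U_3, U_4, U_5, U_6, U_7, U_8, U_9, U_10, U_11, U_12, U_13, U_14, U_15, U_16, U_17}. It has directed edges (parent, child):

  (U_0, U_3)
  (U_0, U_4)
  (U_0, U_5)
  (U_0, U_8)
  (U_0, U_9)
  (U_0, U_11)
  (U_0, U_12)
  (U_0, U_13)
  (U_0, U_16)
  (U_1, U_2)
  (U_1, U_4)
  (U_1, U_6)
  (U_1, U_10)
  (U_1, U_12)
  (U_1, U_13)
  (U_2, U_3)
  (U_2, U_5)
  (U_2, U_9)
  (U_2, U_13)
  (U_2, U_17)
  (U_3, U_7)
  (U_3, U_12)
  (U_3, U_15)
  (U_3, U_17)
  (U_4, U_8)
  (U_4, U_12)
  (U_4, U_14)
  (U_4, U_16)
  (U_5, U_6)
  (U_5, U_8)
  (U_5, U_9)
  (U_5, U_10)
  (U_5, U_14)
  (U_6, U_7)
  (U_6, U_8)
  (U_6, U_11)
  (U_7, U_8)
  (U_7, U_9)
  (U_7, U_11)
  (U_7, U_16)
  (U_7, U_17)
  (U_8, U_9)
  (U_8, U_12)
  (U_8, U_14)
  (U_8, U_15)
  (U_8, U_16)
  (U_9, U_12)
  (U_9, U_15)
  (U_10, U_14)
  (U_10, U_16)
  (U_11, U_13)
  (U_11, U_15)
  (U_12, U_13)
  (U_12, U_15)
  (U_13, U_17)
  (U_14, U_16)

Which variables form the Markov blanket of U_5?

Recall MB(v) = parents ∪ children ∪ spouses, where spouses are the other parents of v's children.
U_5 has children U_6, U_8, U_9, U_10, U_14.
Pa(U_5) = {U_0, U_2}.
Other parents of U_5's children:
  parents(U_6) \ {U_5} = {U_1}.
  U_8 also has parents U_0, U_4, U_6, U_7.
  parents(U_9) \ {U_5} = {U_0, U_2, U_7, U_8}.
  U_10 also has parent U_1.
  parents(U_14) \ {U_5} = {U_4, U_8, U_10}.
MB(U_5) = {U_0, U_1, U_2, U_4, U_6, U_7, U_8, U_9, U_10, U_14}.

{U_0, U_1, U_2, U_4, U_6, U_7, U_8, U_9, U_10, U_14}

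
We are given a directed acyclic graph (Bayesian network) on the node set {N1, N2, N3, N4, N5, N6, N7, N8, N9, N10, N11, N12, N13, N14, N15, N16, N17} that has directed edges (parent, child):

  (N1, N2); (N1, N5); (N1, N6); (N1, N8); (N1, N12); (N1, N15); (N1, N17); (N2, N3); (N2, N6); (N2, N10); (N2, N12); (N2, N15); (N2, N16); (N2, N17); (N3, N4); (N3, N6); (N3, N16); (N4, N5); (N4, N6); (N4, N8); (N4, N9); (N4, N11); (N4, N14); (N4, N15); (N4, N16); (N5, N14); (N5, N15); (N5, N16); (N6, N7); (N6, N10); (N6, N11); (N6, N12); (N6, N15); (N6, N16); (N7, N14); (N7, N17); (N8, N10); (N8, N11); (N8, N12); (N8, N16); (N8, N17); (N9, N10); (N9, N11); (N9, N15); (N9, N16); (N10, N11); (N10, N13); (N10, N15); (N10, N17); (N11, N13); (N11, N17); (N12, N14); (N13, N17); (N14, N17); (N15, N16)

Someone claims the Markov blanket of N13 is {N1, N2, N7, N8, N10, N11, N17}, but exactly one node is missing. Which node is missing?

Recall MB(v) = parents ∪ children ∪ spouses, where spouses are the other parents of v's children.
N13 has parents N10, N11.
Children of N13: N17.
Parents of each child, excluding N13:
  N17 also has parents N1, N2, N7, N8, N10, N11, N14.
MB(N13) = {N1, N2, N7, N8, N10, N11, N14, N17}.
Comparing with the claimed set, N14 is missing.

N14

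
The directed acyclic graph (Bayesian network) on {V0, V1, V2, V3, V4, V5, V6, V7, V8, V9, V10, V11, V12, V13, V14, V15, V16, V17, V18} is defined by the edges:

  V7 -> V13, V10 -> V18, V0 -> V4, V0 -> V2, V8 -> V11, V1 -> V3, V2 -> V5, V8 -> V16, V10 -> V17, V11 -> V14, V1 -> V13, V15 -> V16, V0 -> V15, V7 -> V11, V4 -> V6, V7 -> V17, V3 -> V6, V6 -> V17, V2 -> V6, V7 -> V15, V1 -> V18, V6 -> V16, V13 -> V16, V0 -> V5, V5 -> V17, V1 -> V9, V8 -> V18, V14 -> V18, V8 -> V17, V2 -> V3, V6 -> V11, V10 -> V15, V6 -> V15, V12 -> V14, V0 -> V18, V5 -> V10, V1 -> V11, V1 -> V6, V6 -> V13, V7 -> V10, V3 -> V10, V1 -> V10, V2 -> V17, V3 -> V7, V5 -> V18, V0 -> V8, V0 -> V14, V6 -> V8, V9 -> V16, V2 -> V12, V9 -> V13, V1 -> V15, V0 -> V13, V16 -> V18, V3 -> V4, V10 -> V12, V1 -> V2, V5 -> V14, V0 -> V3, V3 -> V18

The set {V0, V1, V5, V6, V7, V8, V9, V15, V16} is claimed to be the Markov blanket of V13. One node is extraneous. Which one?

By definition, MB(V13) is built from V13's parents, V13's children, and the co-parents of V13.
V13's parents: V0, V1, V6, V7, V9.
Children of V13: V16.
Parents of each child, excluding V13:
  V16: V6, V8, V9, V15
MB(V13) = {V0, V1, V6, V7, V8, V9, V15, V16}.
V5 is neither a parent, child, nor co-parent of V13, so it does not belong.

V5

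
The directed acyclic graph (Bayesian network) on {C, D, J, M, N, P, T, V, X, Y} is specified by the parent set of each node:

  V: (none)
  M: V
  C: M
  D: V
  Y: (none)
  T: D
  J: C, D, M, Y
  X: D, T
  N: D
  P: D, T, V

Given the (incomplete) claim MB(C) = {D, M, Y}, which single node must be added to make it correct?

J

C has child J.
C has parent M.
Other parents of C's children:
  J also has parents D, M, Y.
MB(C) = {D, J, M, Y}.
Comparing with the claimed set, J is missing.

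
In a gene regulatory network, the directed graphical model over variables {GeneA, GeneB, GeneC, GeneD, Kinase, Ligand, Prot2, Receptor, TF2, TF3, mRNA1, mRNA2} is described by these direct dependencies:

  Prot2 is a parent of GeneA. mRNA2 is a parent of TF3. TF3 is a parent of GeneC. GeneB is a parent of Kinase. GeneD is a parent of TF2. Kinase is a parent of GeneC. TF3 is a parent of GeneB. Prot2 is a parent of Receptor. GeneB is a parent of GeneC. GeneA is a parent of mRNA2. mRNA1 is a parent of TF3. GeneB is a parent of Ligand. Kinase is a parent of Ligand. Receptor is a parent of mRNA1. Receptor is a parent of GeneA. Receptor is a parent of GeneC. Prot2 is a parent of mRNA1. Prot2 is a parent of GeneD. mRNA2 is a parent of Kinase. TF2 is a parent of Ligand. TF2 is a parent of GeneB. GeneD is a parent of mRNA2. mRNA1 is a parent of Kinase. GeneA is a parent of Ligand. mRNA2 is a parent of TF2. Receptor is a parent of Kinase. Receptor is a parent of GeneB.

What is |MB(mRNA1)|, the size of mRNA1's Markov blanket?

6

mRNA1's parents: Prot2, Receptor.
Ch(mRNA1) = {Kinase, TF3}.
Parents of each child, excluding mRNA1:
  TF3's other parent is mRNA2.
  Kinase also has parents GeneB, Receptor, mRNA2.
MB(mRNA1) = {GeneB, Kinase, Prot2, Receptor, TF3, mRNA2}, which has 6 nodes.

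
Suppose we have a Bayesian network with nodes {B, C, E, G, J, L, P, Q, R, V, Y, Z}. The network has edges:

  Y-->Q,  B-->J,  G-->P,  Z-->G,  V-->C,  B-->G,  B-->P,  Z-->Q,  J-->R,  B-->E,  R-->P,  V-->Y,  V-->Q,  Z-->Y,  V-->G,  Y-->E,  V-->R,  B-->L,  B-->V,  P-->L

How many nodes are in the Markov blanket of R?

5

R has parents J, V.
Children of R: P.
Other parents of R's children:
  parents(P) \ {R} = {B, G}.
MB(R) = {B, G, J, P, V}, which has 5 nodes.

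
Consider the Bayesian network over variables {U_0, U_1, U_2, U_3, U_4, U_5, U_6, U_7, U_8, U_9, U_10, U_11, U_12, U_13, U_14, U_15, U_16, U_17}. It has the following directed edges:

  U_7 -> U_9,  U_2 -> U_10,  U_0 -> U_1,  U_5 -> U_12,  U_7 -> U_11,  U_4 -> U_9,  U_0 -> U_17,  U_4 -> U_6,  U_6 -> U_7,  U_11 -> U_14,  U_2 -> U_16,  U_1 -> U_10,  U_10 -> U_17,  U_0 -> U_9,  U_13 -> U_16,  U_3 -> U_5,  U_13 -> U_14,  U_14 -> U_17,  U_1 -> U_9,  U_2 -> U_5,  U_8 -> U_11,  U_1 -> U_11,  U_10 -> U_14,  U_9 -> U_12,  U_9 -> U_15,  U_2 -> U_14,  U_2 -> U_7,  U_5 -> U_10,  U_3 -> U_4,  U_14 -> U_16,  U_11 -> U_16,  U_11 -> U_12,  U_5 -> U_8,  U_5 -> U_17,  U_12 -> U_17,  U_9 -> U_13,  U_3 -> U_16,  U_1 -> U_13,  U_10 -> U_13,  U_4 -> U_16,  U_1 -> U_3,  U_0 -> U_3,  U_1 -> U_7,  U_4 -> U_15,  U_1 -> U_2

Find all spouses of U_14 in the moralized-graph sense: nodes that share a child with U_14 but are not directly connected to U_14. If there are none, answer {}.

{U_0, U_3, U_4, U_5, U_12}

Children of U_14: U_16, U_17.
  U_16's other parents are U_2, U_3, U_4, U_11, U_13.
  U_17 also has parents U_0, U_5, U_10, U_12.
Excluding nodes already adjacent to U_14 (U_2, U_10, U_11, U_13, U_16, U_17), the co-parent-only contribution is {U_0, U_3, U_4, U_5, U_12}.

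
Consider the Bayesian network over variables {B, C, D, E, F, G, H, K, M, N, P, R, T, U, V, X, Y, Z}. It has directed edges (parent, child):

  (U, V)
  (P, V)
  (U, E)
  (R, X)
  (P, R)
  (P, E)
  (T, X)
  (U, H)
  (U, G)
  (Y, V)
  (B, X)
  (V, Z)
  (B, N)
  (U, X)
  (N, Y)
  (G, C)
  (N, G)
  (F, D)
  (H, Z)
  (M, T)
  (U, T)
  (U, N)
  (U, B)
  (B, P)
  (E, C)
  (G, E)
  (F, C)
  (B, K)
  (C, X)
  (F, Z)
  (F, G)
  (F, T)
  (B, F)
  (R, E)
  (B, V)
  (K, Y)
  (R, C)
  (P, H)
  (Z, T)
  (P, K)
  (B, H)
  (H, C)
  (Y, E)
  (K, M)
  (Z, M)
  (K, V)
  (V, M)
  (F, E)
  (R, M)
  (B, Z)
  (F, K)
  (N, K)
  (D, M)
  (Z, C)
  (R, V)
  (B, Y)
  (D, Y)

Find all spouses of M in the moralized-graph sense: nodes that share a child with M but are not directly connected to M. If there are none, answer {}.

Children of M: T.
  T's other parents are F, U, Z.
Excluding nodes already adjacent to M (D, K, R, T, V, Z), the co-parent-only contribution is {F, U}.

{F, U}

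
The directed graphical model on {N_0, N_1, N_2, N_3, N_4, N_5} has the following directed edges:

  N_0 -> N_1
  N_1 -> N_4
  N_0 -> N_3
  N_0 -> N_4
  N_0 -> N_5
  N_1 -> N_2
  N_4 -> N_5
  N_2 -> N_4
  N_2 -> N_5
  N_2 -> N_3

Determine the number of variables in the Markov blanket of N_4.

Pa(N_4) = {N_0, N_1, N_2}.
Ch(N_4) = {N_5}.
Parents of each child, excluding N_4:
  N_5's other parents are N_0, N_2.
MB(N_4) = {N_0, N_1, N_2, N_5}, which has 4 nodes.

4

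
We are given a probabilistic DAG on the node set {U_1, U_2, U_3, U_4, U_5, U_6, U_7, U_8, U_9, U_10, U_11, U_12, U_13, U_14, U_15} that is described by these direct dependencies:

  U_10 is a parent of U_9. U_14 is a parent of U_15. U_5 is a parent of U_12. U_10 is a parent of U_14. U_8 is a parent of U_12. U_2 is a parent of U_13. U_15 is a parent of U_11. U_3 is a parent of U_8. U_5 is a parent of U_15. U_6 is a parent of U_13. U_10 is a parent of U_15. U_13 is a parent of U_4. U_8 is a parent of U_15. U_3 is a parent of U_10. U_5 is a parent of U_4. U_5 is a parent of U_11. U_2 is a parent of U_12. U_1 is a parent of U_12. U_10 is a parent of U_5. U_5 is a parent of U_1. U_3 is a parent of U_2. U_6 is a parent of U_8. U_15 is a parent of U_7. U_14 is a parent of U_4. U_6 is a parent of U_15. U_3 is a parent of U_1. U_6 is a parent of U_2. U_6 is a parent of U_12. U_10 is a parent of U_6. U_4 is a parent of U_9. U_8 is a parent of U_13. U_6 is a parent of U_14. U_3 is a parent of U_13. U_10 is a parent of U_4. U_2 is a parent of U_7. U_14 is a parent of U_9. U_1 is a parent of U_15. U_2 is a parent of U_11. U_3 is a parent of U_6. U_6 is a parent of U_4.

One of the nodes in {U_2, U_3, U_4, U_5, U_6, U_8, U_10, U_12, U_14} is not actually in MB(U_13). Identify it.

U_12

Children of U_13: U_4.
Parents of U_13: U_2, U_3, U_6, U_8.
Parents of each child, excluding U_13:
  U_4 also has parents U_5, U_6, U_10, U_14.
MB(U_13) = {U_2, U_3, U_4, U_5, U_6, U_8, U_10, U_14}.
U_12 is neither a parent, child, nor co-parent of U_13, so it does not belong.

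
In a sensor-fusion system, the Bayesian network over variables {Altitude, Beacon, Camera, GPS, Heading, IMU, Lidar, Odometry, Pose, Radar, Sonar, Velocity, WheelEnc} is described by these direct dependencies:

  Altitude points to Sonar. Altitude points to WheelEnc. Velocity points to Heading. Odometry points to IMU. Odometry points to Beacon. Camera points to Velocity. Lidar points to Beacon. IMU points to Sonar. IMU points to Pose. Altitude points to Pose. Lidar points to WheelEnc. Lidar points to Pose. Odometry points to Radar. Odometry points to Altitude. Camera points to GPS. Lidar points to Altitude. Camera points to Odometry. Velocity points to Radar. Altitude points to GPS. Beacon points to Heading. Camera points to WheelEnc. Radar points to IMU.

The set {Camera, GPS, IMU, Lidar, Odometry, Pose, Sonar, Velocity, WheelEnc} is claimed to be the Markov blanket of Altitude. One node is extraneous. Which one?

Altitude has parents Lidar, Odometry.
Children of Altitude: GPS, Pose, Sonar, WheelEnc.
Co-parents of Altitude (other parents of its children):
  Pose: IMU, Lidar
  Sonar: IMU
  GPS: Camera
  WheelEnc: Camera, Lidar
MB(Altitude) = {Camera, GPS, IMU, Lidar, Odometry, Pose, Sonar, WheelEnc}.
Velocity is neither a parent, child, nor co-parent of Altitude, so it does not belong.

Velocity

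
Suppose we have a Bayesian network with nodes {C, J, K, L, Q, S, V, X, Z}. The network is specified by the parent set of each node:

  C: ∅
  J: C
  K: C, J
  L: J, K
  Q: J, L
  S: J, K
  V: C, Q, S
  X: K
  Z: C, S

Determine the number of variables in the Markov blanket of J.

A node's Markov blanket = Pa ∪ Ch ∪ (parents of Ch other than the node itself).
Parents of J: C.
Children of J: K, L, Q, S.
Parents of each child, excluding J:
  K: C
  L: K
  Q: L
  S: K
MB(J) = {C, K, L, Q, S}, which has 5 nodes.

5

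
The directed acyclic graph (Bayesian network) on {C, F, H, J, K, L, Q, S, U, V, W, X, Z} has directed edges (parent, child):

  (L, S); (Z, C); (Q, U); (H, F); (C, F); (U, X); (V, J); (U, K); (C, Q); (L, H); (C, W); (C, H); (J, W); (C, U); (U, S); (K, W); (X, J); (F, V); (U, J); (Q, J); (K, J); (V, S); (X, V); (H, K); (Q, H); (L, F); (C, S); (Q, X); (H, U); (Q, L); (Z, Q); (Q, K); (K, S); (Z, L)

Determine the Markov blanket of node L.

{C, F, H, K, Q, S, U, V, Z}

A node's Markov blanket = Pa ∪ Ch ∪ (parents of Ch other than the node itself).
Parents of L: Q, Z.
Children of L: F, H, S.
Parents of each child, excluding L:
  parents(H) \ {L} = {C, Q}.
  F also has parents C, H.
  S's other parents are C, K, U, V.
MB(L) = {C, F, H, K, Q, S, U, V, Z}.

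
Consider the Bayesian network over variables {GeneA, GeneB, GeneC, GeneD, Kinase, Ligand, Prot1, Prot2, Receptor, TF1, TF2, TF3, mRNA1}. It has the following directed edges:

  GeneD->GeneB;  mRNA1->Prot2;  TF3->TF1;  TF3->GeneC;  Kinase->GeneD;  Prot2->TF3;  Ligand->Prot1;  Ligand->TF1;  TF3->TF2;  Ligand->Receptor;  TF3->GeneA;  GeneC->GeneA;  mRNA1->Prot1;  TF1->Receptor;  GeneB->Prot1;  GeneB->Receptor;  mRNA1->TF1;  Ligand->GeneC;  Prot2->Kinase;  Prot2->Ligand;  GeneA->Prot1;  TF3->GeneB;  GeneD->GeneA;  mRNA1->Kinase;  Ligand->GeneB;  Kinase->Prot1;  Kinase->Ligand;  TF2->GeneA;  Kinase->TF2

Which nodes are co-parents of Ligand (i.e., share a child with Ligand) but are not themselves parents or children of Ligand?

{GeneA, GeneD, TF3, mRNA1}

Children of Ligand: GeneB, GeneC, Prot1, Receptor, TF1.
  parents(GeneC) \ {Ligand} = {TF3}.
  parents(GeneB) \ {Ligand} = {GeneD, TF3}.
  Prot1's other parents are GeneA, GeneB, Kinase, mRNA1.
  TF1 also has parents TF3, mRNA1.
  parents(Receptor) \ {Ligand} = {GeneB, TF1}.
Excluding nodes already adjacent to Ligand (GeneB, GeneC, Kinase, Prot1, Prot2, Receptor, TF1), the co-parent-only contribution is {GeneA, GeneD, TF3, mRNA1}.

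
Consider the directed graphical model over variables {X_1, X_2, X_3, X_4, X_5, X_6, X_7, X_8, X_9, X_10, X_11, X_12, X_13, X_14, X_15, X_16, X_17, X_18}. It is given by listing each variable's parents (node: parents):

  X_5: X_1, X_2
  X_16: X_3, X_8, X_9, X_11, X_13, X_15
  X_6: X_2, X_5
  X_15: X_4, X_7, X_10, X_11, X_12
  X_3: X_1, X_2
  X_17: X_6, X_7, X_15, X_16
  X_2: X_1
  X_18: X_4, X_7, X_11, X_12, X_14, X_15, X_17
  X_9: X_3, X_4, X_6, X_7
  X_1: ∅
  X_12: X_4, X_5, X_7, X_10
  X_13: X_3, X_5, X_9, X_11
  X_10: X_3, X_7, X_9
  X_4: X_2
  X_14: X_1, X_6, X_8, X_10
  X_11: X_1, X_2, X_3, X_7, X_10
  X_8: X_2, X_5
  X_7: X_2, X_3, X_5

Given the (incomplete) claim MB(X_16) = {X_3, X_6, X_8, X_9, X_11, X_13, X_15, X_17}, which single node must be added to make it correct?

X_7

The Markov blanket of a node is its parents, its children, and the other parents of its children.
Pa(X_16) = {X_3, X_8, X_9, X_11, X_13, X_15}.
Children of X_16: X_17.
For each child, the remaining parents (spouses of X_16):
  X_17 also has parents X_6, X_7, X_15.
MB(X_16) = {X_3, X_6, X_7, X_8, X_9, X_11, X_13, X_15, X_17}.
Comparing with the claimed set, X_7 is missing.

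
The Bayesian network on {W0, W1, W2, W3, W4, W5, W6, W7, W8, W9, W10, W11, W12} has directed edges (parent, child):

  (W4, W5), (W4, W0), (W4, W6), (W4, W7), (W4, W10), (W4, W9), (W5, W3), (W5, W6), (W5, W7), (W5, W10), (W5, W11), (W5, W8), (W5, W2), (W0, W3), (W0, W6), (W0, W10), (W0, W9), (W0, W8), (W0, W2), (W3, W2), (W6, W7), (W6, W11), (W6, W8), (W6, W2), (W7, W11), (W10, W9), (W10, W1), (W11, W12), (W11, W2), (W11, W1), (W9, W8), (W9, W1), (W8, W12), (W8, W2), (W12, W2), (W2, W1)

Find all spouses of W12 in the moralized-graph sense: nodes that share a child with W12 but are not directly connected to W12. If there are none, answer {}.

Children of W12: W2.
  W2: W0, W3, W5, W6, W8, W11
Excluding nodes already adjacent to W12 (W2, W8, W11), the co-parent-only contribution is {W0, W3, W5, W6}.

{W0, W3, W5, W6}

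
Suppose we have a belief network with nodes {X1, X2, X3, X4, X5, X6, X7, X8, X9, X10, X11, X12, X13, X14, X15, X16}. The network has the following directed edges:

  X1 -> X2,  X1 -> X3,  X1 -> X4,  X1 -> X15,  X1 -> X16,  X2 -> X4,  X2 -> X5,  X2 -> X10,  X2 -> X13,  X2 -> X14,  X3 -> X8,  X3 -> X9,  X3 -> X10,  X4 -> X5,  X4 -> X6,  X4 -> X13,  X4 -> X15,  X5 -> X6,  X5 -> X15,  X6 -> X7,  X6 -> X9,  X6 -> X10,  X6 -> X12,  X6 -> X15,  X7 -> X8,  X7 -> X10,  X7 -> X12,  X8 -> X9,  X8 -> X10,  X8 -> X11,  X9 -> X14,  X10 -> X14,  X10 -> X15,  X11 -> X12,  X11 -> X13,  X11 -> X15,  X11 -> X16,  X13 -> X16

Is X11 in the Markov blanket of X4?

X11 is a co-parent of X4: both are parents of X13, X15.
So X11 ∈ MB(X4).

Yes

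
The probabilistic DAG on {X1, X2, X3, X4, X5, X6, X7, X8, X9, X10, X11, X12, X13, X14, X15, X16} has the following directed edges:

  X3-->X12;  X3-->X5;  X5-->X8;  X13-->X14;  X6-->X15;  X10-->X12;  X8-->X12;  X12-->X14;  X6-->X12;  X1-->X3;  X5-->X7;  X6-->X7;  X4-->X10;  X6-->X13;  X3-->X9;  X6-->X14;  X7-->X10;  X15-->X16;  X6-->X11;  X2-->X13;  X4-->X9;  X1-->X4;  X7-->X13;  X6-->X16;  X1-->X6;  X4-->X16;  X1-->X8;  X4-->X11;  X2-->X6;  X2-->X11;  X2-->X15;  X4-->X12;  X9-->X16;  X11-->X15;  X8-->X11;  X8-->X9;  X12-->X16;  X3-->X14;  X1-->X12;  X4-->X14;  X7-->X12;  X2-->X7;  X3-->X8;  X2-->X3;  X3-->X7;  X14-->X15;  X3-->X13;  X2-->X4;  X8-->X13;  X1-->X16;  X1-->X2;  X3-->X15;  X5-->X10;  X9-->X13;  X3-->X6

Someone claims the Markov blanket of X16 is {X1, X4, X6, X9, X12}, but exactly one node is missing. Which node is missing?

X15

Ch(X16) = {}.
X16 has parents X1, X4, X6, X9, X12, X15.
With no children, X16 has no spouses; the co-parent set is empty.
MB(X16) = {X1, X4, X6, X9, X12, X15}.
Comparing with the claimed set, X15 is missing.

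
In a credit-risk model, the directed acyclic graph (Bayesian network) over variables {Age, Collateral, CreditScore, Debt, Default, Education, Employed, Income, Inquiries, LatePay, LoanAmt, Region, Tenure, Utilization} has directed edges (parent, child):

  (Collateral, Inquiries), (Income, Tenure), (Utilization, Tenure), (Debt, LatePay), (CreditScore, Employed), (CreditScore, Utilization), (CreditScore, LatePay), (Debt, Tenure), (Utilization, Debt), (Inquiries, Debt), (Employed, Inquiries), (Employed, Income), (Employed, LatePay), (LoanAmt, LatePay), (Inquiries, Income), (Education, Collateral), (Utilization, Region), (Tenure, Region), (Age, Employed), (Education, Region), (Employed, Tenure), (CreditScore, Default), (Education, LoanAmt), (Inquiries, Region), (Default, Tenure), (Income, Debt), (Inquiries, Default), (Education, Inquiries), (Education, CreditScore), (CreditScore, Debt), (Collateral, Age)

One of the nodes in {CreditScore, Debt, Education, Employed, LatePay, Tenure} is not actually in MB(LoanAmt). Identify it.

Tenure

LoanAmt has child LatePay.
Parents of LoanAmt: Education.
Other parents of LoanAmt's children:
  parents(LatePay) \ {LoanAmt} = {CreditScore, Debt, Employed}.
MB(LoanAmt) = {CreditScore, Debt, Education, Employed, LatePay}.
Tenure is neither a parent, child, nor co-parent of LoanAmt, so it does not belong.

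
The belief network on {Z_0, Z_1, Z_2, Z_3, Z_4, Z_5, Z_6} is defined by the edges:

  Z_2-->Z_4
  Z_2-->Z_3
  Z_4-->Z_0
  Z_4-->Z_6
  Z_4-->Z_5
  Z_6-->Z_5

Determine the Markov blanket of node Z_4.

{Z_0, Z_2, Z_5, Z_6}

The Markov blanket of a node is its parents, its children, and the other parents of its children.
Z_4 has parent Z_2.
Z_4's children: Z_0, Z_5, Z_6.
Co-parents of Z_4 (other parents of its children):
  Z_0: —
  Z_6: —
  Z_5: Z_6
So the Markov blanket of Z_4 is {Z_0, Z_2, Z_5, Z_6}.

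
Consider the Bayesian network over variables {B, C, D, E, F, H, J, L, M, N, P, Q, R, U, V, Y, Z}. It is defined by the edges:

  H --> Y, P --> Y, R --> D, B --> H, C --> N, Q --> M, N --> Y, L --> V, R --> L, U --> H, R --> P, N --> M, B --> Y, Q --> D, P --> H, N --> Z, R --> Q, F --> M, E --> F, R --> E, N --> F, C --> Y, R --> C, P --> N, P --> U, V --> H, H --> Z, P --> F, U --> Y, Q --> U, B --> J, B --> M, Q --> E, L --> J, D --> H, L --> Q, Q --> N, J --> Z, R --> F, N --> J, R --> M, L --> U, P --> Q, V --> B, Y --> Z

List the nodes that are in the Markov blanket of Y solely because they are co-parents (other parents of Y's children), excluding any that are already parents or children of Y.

Children of Y: Z.
  Z: H, J, N
Excluding nodes already adjacent to Y (B, C, H, N, P, U, Z), the co-parent-only contribution is {J}.

{J}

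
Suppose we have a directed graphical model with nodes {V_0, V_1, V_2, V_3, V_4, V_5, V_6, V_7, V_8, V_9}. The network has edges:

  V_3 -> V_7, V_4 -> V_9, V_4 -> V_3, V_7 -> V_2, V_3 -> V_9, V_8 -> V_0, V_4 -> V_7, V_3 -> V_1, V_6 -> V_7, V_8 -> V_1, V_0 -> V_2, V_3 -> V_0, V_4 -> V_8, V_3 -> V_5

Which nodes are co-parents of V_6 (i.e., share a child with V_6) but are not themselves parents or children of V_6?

Children of V_6: V_7.
  V_7 also has parents V_3, V_4.
Excluding nodes already adjacent to V_6 (V_7), the co-parent-only contribution is {V_3, V_4}.

{V_3, V_4}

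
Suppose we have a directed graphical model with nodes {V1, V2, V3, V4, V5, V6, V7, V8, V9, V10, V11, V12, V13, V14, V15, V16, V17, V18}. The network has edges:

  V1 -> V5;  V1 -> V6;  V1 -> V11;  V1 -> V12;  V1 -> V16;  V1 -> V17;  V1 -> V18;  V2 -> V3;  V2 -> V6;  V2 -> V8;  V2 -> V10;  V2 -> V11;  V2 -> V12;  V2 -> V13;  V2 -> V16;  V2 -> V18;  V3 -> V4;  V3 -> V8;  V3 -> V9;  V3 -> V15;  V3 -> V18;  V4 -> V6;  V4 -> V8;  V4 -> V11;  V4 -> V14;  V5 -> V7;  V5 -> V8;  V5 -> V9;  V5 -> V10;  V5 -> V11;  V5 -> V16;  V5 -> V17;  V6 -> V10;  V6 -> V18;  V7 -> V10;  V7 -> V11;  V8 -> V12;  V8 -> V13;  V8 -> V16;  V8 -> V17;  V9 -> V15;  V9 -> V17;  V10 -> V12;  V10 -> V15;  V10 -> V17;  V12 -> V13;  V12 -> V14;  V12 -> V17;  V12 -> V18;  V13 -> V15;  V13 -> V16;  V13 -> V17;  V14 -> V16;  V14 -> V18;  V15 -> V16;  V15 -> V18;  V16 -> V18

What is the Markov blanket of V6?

The Markov blanket of a node is its parents, its children, and the other parents of its children.
Parents of V6: V1, V2, V4.
Ch(V6) = {V10, V18}.
Co-parents of V6 (other parents of its children):
  V10: V2, V5, V7
  V18: V1, V2, V3, V12, V14, V15, V16
MB(V6) = {V1, V2, V3, V4, V5, V7, V10, V12, V14, V15, V16, V18}.

{V1, V2, V3, V4, V5, V7, V10, V12, V14, V15, V16, V18}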